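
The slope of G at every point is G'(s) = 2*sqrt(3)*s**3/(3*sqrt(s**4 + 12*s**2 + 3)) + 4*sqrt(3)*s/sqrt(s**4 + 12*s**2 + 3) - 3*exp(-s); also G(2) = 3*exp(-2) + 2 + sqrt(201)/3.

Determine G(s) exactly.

Integrate term by term and add the pieces.
A general antiderivative is sqrt(s**4/3 + 4*s**2 + 1) + 3*exp(-s) + C.
The condition gives C = 3*exp(-2) + 2 + sqrt(201)/3 - (3*exp(-2) + sqrt(201)/3) = 2.
So G(s) = (sqrt(3)*sqrt(s**4 + 12*s**2 + 3)*exp(s) + 6*exp(s) + 9)*exp(-s)/3.
Check: d/ds[(sqrt(3)*sqrt(s**4 + 12*s**2 + 3)*exp(s) + 6*exp(s) + 9)*exp(-s)/3] = (2*sqrt(3)*s**3*exp(s) + 12*sqrt(3)*s*exp(s) - 9*sqrt(s**4 + 12*s**2 + 3))*exp(-s)/(3*sqrt(s**4 + 12*s**2 + 3)), which equals G'(s).

G(s) = (sqrt(3)*sqrt(s**4 + 12*s**2 + 3)*exp(s) + 6*exp(s) + 9)*exp(-s)/3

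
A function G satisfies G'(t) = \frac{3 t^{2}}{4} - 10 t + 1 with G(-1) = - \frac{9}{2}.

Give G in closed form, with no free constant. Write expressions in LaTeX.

Integrate term by term and add the pieces.
A general antiderivative is \frac{t^{3}}{4} - 5 t^{2} + t + \frac{5}{4} + C.
The condition gives C = - \frac{9}{2} - (-5) = \frac{1}{2}.
So G(t) = \frac{t^{3}}{4} - 5 t^{2} + t + \frac{7}{4}.
Check: d/dt[\frac{t^{3}}{4} - 5 t^{2} + t + \frac{7}{4}] = \frac{3 t^{2}}{4} - 10 t + 1 = G'(t).

G(t) = \frac{t^{3}}{4} - 5 t^{2} + t + \frac{7}{4}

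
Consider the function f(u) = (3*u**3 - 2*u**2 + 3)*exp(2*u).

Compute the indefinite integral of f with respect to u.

Recognize the product-rule pattern: f = v'r + vr' with v = 3*u**3/2 - 13*u**2/4 + 13*u/4 - 1/8, r = exp(2*u), so integration by parts undoes it.
Check: d/du[3*u**3*exp(2*u)/2 - 13*u**2*exp(2*u)/4 + 13*u*exp(2*u)/4 - exp(2*u)/8] = 3*u**3*exp(2*u) - 2*u**2*exp(2*u) + 3*exp(2*u), which equals f(u).

F(u) = 3*u**3*exp(2*u)/2 - 13*u**2*exp(2*u)/4 + 13*u*exp(2*u)/4 - exp(2*u)/8 + C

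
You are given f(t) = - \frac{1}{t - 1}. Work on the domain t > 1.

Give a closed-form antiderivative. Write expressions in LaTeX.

Recover f(t) by differentiating a candidate F(t); any mismatch rules it out.
Check: d/dt[- \log{\left(t - 1 \right)}] = - \frac{1}{t - 1} = f(t).

An antiderivative is F(t) = - \log{\left(t - 1 \right)}.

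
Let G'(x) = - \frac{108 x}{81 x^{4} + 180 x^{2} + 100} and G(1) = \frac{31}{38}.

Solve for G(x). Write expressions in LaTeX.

G(x) = \frac{9 x^{2} + 22}{2 \left(9 x^{2} + 10\right)}

G'(x) matches the chain-rule pattern g'(h)*h' with inner function h(x) = \frac{3 x^{2}}{2} + \frac{5}{3}; substituting u = h(x) collapses the integral.
A general antiderivative is \frac{1}{\frac{3 x^{2}}{2} + \frac{5}{3}} + C.
The condition gives C = \frac{31}{38} - (\frac{6}{19}) = \frac{1}{2}.
So G(x) = \frac{9 x^{2} + 22}{2 \left(9 x^{2} + 10\right)}.
Check: d/dx[\frac{9 x^{2} + 22}{2 \left(9 x^{2} + 10\right)}] = - \frac{108 x}{81 x^{4} + 180 x^{2} + 100} = G'(x).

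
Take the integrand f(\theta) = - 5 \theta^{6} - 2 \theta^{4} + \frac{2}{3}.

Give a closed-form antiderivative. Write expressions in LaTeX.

Integrate term by term and add the pieces.
Check: d/d\theta[- \frac{5 \theta^{7}}{7} - \frac{2 \theta^{5}}{5} + \frac{2 \theta}{3}] = - 5 \theta^{6} - 2 \theta^{4} + \frac{2}{3} = f(\theta).

An antiderivative is F(\theta) = - \frac{5 \theta^{7}}{7} - \frac{2 \theta^{5}}{5} + \frac{2 \theta}{3}.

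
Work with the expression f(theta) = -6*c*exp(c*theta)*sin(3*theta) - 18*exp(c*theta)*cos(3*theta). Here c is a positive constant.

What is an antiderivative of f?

Recognize the product-rule pattern: f = u'v + uv' with u = -6*exp(c*theta), v = sin(3*theta), so integration by parts undoes it.
Check: d/dtheta[-6*exp(c*theta)*sin(3*theta)] = -6*c*exp(c*theta)*sin(3*theta) - 18*exp(c*theta)*cos(3*theta) = f(theta).

An antiderivative is F(theta) = -6*exp(c*theta)*sin(3*theta).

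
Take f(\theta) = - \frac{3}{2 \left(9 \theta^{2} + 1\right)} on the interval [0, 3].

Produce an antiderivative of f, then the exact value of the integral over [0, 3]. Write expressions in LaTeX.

Whatever form F(\theta) takes, F'(\theta) = f(\theta) is non-negotiable.
F(\theta) = - \frac{\operatorname{atan}{\left(3 \theta \right)}}{2} is an antiderivative of f.
Check: d/d\theta[- \frac{\operatorname{atan}{\left(3 \theta \right)}}{2}] = - \frac{3}{18 \theta^{2} + 2}, which equals f(\theta).
F(3) = - \frac{\operatorname{atan}{\left(9 \right)}}{2}; F(0) = 0.
Integral = F(3) - F(0) = - \frac{\operatorname{atan}{\left(9 \right)}}{2}.

Antiderivative: F(\theta) = - \frac{\operatorname{atan}{\left(3 \theta \right)}}{2}; value = - \frac{\operatorname{atan}{\left(9 \right)}}{2}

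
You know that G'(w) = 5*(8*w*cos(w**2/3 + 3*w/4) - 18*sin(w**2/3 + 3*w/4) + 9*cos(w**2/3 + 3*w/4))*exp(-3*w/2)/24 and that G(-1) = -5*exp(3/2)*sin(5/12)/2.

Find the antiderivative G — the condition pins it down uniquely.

G(w) = 5*exp(-3*w/2)*sin(w**2/3 + 3*w/4)/2

G'(w) has the shape u'v + uv' for u = 5*exp(-3*w/2)/2 and v = sin(w**2/3 + 3*w/4) — it is the derivative of the product u*v.
A general antiderivative is 5*exp(-3*w/2)*sin(w**2/3 + 3*w/4)/2 + C.
The condition gives C = -5*exp(3/2)*sin(5/12)/2 - (-5*exp(3/2)*sin(5/12)/2) = 0.
So G(w) = 5*exp(-3*w/2)*sin(w**2/3 + 3*w/4)/2.
Check: d/dw[5*exp(-3*w/2)*sin(w**2/3 + 3*w/4)/2] = (40*w*cos(w**2/3 + 3*w/4) - 90*sin(w**2/3 + 3*w/4) + 45*cos(w**2/3 + 3*w/4))*exp(-3*w/2)/24, which equals G'(w).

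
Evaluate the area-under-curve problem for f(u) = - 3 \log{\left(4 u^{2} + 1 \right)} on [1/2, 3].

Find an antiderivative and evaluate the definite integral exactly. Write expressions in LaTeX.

An antiderivative F(u) passes only if d/du[F] lands on f(u) exactly.
F(u) = - 3 u \log{\left(4 u^{2} + 1 \right)} + 6 u - 3 \operatorname{atan}{\left(2 u \right)} is an antiderivative of f.
Check: d/du[- 3 u \log{\left(4 u^{2} + 1 \right)} + 6 u - 3 \operatorname{atan}{\left(2 u \right)}] = - 3 \log{\left(4 u^{2} + 1 \right)} = f(u).
F(3) = - 9 \log{\left(37 \right)} - 3 \operatorname{atan}{\left(6 \right)} + 18; F(1/2) = - \frac{3 \pi}{4} - \frac{3 \log{\left(2 \right)}}{2} + 3.
Integral = F(3) - F(1/2) = - 9 \log{\left(37 \right)} - 3 \operatorname{atan}{\left(6 \right)} + \frac{3 \log{\left(2 \right)}}{2} + \frac{3 \pi}{4} + 15.

Antiderivative: F(u) = - 3 u \log{\left(4 u^{2} + 1 \right)} + 6 u - 3 \operatorname{atan}{\left(2 u \right)}; value = - 9 \log{\left(37 \right)} - 3 \operatorname{atan}{\left(6 \right)} + \frac{3 \log{\left(2 \right)}}{2} + \frac{3 \pi}{4} + 15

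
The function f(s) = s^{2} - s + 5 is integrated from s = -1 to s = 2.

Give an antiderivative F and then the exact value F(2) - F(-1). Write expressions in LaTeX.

Antiderivative: F(s) = \frac{s \left(2 s^{2} - 3 s + 30\right)}{6}; value = \frac{33}{2}

Integrate term by term and add the pieces.
F(s) = \frac{s \left(2 s^{2} - 3 s + 30\right)}{6} is an antiderivative of f.
Check: d/ds[\frac{s \left(2 s^{2} - 3 s + 30\right)}{6}] = s^{2} - s + 5 = f(s).
F(2) = \frac{32}{3}; F(-1) = - \frac{35}{6}.
Integral = F(2) - F(-1) = \frac{33}{2}.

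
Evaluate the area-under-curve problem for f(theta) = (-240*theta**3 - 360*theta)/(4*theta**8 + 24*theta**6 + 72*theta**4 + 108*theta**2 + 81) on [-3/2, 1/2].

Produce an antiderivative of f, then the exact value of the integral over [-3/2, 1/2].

f matches the chain-rule pattern g'(h)*h' with inner function h(theta) = theta**4/3 + theta**2 + 3/2; substituting u = h(theta) collapses the integral.
F(theta) = 5/(theta**4/3 + theta**2 + 3/2) is an antiderivative of f.
Check: d/dtheta[5/(theta**4/3 + theta**2 + 3/2)] = (-240*theta**3 - 360*theta)/(4*theta**8 + 24*theta**6 + 72*theta**4 + 108*theta**2 + 81) = f(theta).
F(1/2) = 48/17; F(-3/2) = 80/87.
Integral = F(1/2) - F(-3/2) = 2816/1479.

Antiderivative: F(theta) = 5/(theta**4/3 + theta**2 + 3/2); value = 2816/1479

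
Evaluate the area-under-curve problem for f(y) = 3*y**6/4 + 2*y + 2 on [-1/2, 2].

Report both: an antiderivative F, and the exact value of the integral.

Antiderivative: F(y) = y*(3*y**6 + 28*y + 56)/28; value = 80515/3584

Integrate term by term and add the pieces.
F(y) = y*(3*y**6 + 28*y + 56)/28 is an antiderivative of f.
Check: d/dy[y*(3*y**6 + 28*y + 56)/28] = 3*y**6/4 + 2*y + 2 = f(y).
F(2) = 152/7; F(-1/2) = -2691/3584.
Integral = F(2) - F(-1/2) = 80515/3584.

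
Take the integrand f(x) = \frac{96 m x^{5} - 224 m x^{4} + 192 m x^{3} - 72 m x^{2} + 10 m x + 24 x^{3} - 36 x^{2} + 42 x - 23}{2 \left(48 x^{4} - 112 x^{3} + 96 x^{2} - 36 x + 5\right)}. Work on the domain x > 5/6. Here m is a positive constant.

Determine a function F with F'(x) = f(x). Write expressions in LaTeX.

An antiderivative is F(x) = \frac{m x^{2}}{2} + \frac{\log{\left(3 x - \frac{5}{2} \right)}}{4} - \frac{1}{2 \left(2 x - 1\right)^{2}}.

Whatever form F(x) takes, F'(x) = f(x) is non-negotiable.
Check: d/dx[\frac{m x^{2}}{2} + \frac{\log{\left(3 x - \frac{5}{2} \right)}}{4} - \frac{1}{2 \left(2 x - 1\right)^{2}}] = \frac{96 m x^{5} - 224 m x^{4} + 192 m x^{3} - 72 m x^{2} + 10 m x + 24 x^{3} - 36 x^{2} + 42 x - 23}{96 x^{4} - 224 x^{3} + 192 x^{2} - 72 x + 10}, which equals f(x).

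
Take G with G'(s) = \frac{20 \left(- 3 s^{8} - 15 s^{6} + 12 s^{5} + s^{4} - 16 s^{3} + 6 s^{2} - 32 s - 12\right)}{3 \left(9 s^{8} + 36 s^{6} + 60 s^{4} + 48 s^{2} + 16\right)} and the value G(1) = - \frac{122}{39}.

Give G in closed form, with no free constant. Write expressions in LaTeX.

G(s) = - \frac{2 \left(10 s^{5} + s^{4} + 10 s^{3} + 22 s^{2} + 30 s - 12\right)}{3 \left(3 s^{4} + 6 s^{2} + 4\right)}

Whatever form G(s) takes, its d/ds must return the stated G'(s).
A general antiderivative is \frac{\left(- \frac{4 s}{3} - \frac{4}{3}\right) \left(\frac{5 s^{4}}{3} + \frac{5 s^{2}}{3} + 5 s\right)}{s^{4} + 2 s^{2} + \frac{4}{3}} + C.
The condition gives C = - \frac{122}{39} - (- \frac{200}{39}) = 2.
So G(s) = - \frac{2 \left(10 s^{5} + s^{4} + 10 s^{3} + 22 s^{2} + 30 s - 12\right)}{3 \left(3 s^{4} + 6 s^{2} + 4\right)}.
Check: d/ds[- \frac{2 \left(10 s^{5} + s^{4} + 10 s^{3} + 22 s^{2} + 30 s - 12\right)}{3 \left(3 s^{4} + 6 s^{2} + 4\right)}] = \frac{- 60 s^{8} - 300 s^{6} + 240 s^{5} + 20 s^{4} - 320 s^{3} + 120 s^{2} - 640 s - 240}{27 s^{8} + 108 s^{6} + 180 s^{4} + 144 s^{2} + 48}, which equals G'(s).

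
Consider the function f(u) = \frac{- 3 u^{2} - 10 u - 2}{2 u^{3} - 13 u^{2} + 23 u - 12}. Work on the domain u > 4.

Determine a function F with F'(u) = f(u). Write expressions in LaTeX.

An antiderivative is F(u) = - 6 \log{\left(u - 4 \right)} + \frac{19 \log{\left(u - \frac{3}{2} \right)}}{2} - 5 \log{\left(u - 1 \right)}.

Factor the denominator (\left(u - 4\right) \left(u - 1\right) \left(2 u - 3\right)) and decompose: f = \frac{19}{2 u - 3} - \frac{5}{u - 1} - \frac{6}{u - 4}; each piece integrates to a log, atan, or power term.
Check: d/du[- 6 \log{\left(u - 4 \right)} + \frac{19 \log{\left(u - \frac{3}{2} \right)}}{2} - 5 \log{\left(u - 1 \right)}] = \frac{- 3 u^{2} - 10 u - 2}{2 u^{3} - 13 u^{2} + 23 u - 12} = f(u).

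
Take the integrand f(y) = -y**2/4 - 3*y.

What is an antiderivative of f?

Integrate term by term and add the pieces.
Check: d/dy[y**2*(-y - 18)/12] = -y**2/4 - 3*y = f(y).

An antiderivative is F(y) = y**2*(-y - 18)/12.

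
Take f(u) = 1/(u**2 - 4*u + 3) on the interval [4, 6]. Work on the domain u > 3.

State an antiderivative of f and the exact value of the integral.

Antiderivative: F(u) = log(u - 3)/2 - log(u - 1)/2; value = -log(5)/2 + log(3)

The denominator factors as (u - 3)*(u - 1); partial fractions split f into directly integrable pieces: -1/(2*(u - 1)) + 1/(2*(u - 3)).
F(u) = log(u - 3)/2 - log(u - 1)/2 is an antiderivative of f.
Check: d/du[log(u - 3)/2 - log(u - 1)/2] = 1/(u**2 - 4*u + 3) = f(u).
F(6) = -log(5)/2 + log(3)/2; F(4) = -log(3)/2.
Integral = F(6) - F(4) = -log(5)/2 + log(3).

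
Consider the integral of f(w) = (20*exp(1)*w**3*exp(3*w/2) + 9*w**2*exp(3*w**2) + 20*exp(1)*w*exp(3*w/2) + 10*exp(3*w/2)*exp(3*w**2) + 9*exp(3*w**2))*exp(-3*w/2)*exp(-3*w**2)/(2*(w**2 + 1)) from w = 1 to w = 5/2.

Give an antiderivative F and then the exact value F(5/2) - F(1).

Antiderivative: F(w) = 5*atan(w) - 5*exp(1)*exp(-3*w**2)/3 - 3*exp(-3*w/2); value = -5*pi/4 - 3*exp(-15/4) - 5*exp(-71/4)/3 + 5*exp(-2)/3 + 3*exp(-3/2) + 5*atan(5/2)

A candidate is checked by its d/dw: the result must match f(w).
F(w) = 5*atan(w) - 5*exp(1)*exp(-3*w**2)/3 - 3*exp(-3*w/2) is an antiderivative of f.
Check: d/dw[5*atan(w) - 5*exp(1)*exp(-3*w**2)/3 - 3*exp(-3*w/2)] = (20*exp(1)*w**3*exp(3*w/2) + 9*w**2*exp(3*w**2) + 20*exp(1)*w*exp(3*w/2) + 10*exp(3*w/2)*exp(3*w**2) + 9*exp(3*w**2))/(2*w**2*exp(3*w/2)*exp(3*w**2) + 2*exp(3*w/2)*exp(3*w**2)), which equals f(w).
F(5/2) = -3*exp(-15/4) - 5*exp(-71/4)/3 + 5*atan(5/2); F(1) = -3*exp(-3/2) - 5*exp(-2)/3 + 5*pi/4.
Integral = F(5/2) - F(1) = -5*pi/4 - 3*exp(-15/4) - 5*exp(-71/4)/3 + 5*exp(-2)/3 + 3*exp(-3/2) + 5*atan(5/2).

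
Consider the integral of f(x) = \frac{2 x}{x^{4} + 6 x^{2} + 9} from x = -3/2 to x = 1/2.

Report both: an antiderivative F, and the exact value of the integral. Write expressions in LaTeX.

Antiderivative: F(x) = - \frac{1}{x^{2} + 3}; value = - \frac{32}{273}

f matches the chain-rule pattern g'(h)*h' with inner function h(x) = x^{2} + 3; substituting u = h(x) collapses the integral.
F(x) = - \frac{1}{x^{2} + 3} is an antiderivative of f.
Check: d/dx[- \frac{1}{x^{2} + 3}] = \frac{2 x}{x^{4} + 6 x^{2} + 9} = f(x).
F(1/2) = - \frac{4}{13}; F(-3/2) = - \frac{4}{21}.
Integral = F(1/2) - F(-3/2) = - \frac{32}{273}.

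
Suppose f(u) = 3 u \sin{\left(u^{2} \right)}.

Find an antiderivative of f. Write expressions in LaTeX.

Check any antiderivative F(u) by computing F'(u) and comparing it with f(u).
Check: d/du[- \frac{3 \cos{\left(u^{2} \right)}}{2}] = 3 u \sin{\left(u^{2} \right)} = f(u).

An antiderivative is F(u) = - \frac{3 \cos{\left(u^{2} \right)}}{2}.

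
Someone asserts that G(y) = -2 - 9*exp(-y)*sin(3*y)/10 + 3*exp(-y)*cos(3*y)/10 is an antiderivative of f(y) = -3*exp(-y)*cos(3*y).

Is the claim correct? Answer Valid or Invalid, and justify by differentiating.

Valid: G'(y) = f(y).

d/dy[G] = -3*exp(-y)*cos(3*y)
This equals f(y) exactly, so the claim holds.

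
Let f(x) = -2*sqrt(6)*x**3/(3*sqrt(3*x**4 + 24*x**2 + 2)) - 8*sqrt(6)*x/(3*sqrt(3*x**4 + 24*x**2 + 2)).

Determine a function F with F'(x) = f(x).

The substitution u = x**4/2 + 4*x**2 + 1/3 works: f is exactly (dF/du)*(du/dx) for that inner function.
Check: d/dx[-2*sqrt(x**4/2 + 4*x**2 + 1/3)/3] = (-2*sqrt(6)*x**3 - 8*sqrt(6)*x)/(3*sqrt(3*x**4 + 24*x**2 + 2)), which equals f(x).

An antiderivative is F(x) = -2*sqrt(x**4/2 + 4*x**2 + 1/3)/3.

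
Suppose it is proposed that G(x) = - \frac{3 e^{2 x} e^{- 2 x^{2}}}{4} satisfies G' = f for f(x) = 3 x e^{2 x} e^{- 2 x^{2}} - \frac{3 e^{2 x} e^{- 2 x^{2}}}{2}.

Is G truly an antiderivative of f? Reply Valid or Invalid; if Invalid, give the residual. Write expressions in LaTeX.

d/dx[G] = \frac{\left(6 x e^{2 x} - 3 e^{2 x}\right) e^{- 2 x^{2}}}{2}
This equals f(x) exactly, so the claim holds.

Valid. The derivative of G reproduces f.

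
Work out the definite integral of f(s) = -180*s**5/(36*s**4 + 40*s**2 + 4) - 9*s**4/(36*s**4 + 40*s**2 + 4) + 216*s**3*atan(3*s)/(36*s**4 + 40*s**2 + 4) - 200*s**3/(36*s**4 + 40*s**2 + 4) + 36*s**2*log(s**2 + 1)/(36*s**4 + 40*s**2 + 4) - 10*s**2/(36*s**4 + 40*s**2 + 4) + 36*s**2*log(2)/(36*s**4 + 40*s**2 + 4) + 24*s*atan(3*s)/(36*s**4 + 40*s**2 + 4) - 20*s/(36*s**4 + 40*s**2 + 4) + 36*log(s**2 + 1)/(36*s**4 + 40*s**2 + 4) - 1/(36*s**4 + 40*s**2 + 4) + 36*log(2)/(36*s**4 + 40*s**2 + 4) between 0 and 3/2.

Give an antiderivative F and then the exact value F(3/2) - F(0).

Integrate term by term and add the pieces.
F(s) = -(10*s**2 + s - 12*log(2*s**2 + 2)*atan(3*s) + 4)/4 is an antiderivative of f.
Check: d/ds[-(10*s**2 + s - 12*log(2*s**2 + 2)*atan(3*s) + 4)/4] = (-180*s**5 - 9*s**4 + 216*s**3*atan(3*s) - 200*s**3 + 36*s**2*log(s**2 + 1) - 10*s**2 + 36*s**2*log(2) + 24*s*atan(3*s) - 20*s + 36*log(s**2 + 1) - 1 + 36*log(2))/(36*s**4 + 40*s**2 + 4), which equals f(s).
F(3/2) = -7 + 3*log(13/2)*atan(9/2); F(0) = -1.
Integral = F(3/2) - F(0) = -6 + 3*log(13/2)*atan(9/2).

Antiderivative: F(s) = -(10*s**2 + s - 12*log(2*s**2 + 2)*atan(3*s) + 4)/4; value = -6 + 3*log(13/2)*atan(9/2)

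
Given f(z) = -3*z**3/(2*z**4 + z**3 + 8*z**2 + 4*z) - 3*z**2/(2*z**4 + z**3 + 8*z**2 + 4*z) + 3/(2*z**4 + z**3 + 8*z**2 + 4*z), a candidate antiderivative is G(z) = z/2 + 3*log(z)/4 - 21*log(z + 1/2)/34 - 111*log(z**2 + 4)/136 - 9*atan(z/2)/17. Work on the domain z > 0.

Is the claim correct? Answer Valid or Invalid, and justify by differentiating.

d/dz[G] = (2*z**4 - 5*z**3 + 2*z**2 + 4*z + 6)/(4*z**4 + 2*z**3 + 16*z**2 + 8*z)
d/dz[G] - f(z) = 1/2 != 0.

Invalid: d/dz[G] - f = 1/2, which is not 0.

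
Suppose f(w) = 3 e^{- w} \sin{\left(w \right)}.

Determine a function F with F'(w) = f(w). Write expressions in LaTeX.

Whatever form F(w) takes, F'(w) = f(w) is non-negotiable.
Check: d/dw[- \frac{3 e^{- w} \sin{\left(w \right)}}{2} - \frac{3 e^{- w} \cos{\left(w \right)}}{2}] = 3 e^{- w} \sin{\left(w \right)} = f(w).

An antiderivative is F(w) = - \frac{3 e^{- w} \sin{\left(w \right)}}{2} - \frac{3 e^{- w} \cos{\left(w \right)}}{2}.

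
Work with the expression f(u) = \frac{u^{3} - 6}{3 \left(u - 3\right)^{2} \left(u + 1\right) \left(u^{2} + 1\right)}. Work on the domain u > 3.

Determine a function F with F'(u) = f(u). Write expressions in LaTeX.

The denominator factors as 3 \left(u - 3\right)^{2} \left(u + 1\right) \left(u^{2} + 1\right); partial fractions split f into directly integrable pieces: - \frac{u + 43}{300 \left(u^{2} + 1\right)} - \frac{7}{96 \left(u + 1\right)} + \frac{61}{800 \left(u - 3\right)} + \frac{7}{40 \left(u - 3\right)^{2}}.
Check: d/du[\frac{183 u \log{\left(u - 3 \right)} - 175 u \log{\left(u + 1 \right)} - 4 u \log{\left(u^{2} + 1 \right)} - 344 u \operatorname{atan}{\left(u \right)} - 549 \log{\left(u - 3 \right)} + 525 \log{\left(u + 1 \right)} + 12 \log{\left(u^{2} + 1 \right)} + 1032 \operatorname{atan}{\left(u \right)} - 420}{2400 u - 7200}] = \frac{u^{3} - 6}{3 u^{5} - 15 u^{4} + 12 u^{3} + 12 u^{2} + 9 u + 27}, which equals f(u).

An antiderivative is F(u) = \frac{183 u \log{\left(u - 3 \right)} - 175 u \log{\left(u + 1 \right)} - 4 u \log{\left(u^{2} + 1 \right)} - 344 u \operatorname{atan}{\left(u \right)} - 549 \log{\left(u - 3 \right)} + 525 \log{\left(u + 1 \right)} + 12 \log{\left(u^{2} + 1 \right)} + 1032 \operatorname{atan}{\left(u \right)} - 420}{2400 u - 7200}.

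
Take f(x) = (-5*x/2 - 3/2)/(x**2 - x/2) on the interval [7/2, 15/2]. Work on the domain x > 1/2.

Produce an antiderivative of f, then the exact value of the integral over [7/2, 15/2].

Antiderivative: F(x) = 3*log(x) - 11*log(x - 1/2)/2; value = -11*log(7)/2 - 3*log(7/2) + 11*log(3)/2 + 3*log(15/2)

The denominator factors as x*(2*x - 1); partial fractions split f into directly integrable pieces: -11/(2*x - 1) + 3/x.
F(x) = 3*log(x) - 11*log(x - 1/2)/2 is an antiderivative of f.
Check: d/dx[3*log(x) - 11*log(x - 1/2)/2] = (-5*x - 3)/(2*x**2 - x), which equals f(x).
F(15/2) = -11*log(7)/2 + 3*log(15/2); F(7/2) = -11*log(3)/2 + 3*log(7/2).
Integral = F(15/2) - F(7/2) = -11*log(7)/2 - 3*log(7/2) + 11*log(3)/2 + 3*log(15/2).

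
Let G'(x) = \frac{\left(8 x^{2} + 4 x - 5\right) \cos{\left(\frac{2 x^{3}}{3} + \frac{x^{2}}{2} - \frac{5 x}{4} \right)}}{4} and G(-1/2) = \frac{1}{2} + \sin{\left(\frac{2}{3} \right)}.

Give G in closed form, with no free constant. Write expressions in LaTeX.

The substitution u = \frac{2 x^{3}}{3} + \frac{x^{2}}{2} - \frac{5 x}{4} works: G'(x) is exactly (dG/du)*(du/dx) for that inner function.
A general antiderivative is \sin{\left(\frac{2 x^{3}}{3} + \frac{x^{2}}{2} - \frac{5 x}{4} \right)} + C.
The condition gives C = \frac{1}{2} + \sin{\left(\frac{2}{3} \right)} - (\sin{\left(\frac{2}{3} \right)}) = \frac{1}{2}.
So G(x) = \frac{2 \sin{\left(\frac{2 x^{3}}{3} + \frac{x^{2}}{2} - \frac{5 x}{4} \right)} + 1}{2}.
Check: d/dx[\frac{2 \sin{\left(\frac{2 x^{3}}{3} + \frac{x^{2}}{2} - \frac{5 x}{4} \right)} + 1}{2}] = 2 x^{2} \cos{\left(\frac{2 x^{3}}{3} + \frac{x^{2}}{2} - \frac{5 x}{4} \right)} + x \cos{\left(\frac{2 x^{3}}{3} + \frac{x^{2}}{2} - \frac{5 x}{4} \right)} - \frac{5 \cos{\left(\frac{2 x^{3}}{3} + \frac{x^{2}}{2} - \frac{5 x}{4} \right)}}{4}, which equals G'(x).

G(x) = \frac{2 \sin{\left(\frac{2 x^{3}}{3} + \frac{x^{2}}{2} - \frac{5 x}{4} \right)} + 1}{2}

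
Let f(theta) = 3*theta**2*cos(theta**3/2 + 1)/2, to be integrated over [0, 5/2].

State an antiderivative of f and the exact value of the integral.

The substitution u = theta**3/2 + 1 works: f is exactly (dF/du)*(du/dtheta) for that inner function.
F(theta) = sin(theta**3/2 + 1) is an antiderivative of f.
Check: d/dtheta[sin(theta**3/2 + 1)] = 3*theta**2*cos(theta**3/2 + 1)/2 = f(theta).
F(5/2) = sin(141/16); F(0) = sin(1).
Integral = F(5/2) - F(0) = -sin(1) + sin(141/16).

Antiderivative: F(theta) = sin(theta**3/2 + 1); value = -sin(1) + sin(141/16)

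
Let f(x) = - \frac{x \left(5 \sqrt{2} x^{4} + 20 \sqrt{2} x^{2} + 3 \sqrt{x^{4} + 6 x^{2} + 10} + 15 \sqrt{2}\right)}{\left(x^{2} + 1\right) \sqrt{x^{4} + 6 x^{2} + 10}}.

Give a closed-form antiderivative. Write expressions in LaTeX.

An antiderivative is F(x) = \frac{- 5 \sqrt{2} \sqrt{x^{4} + 6 x^{2} + 10} - 3 \log{\left(2 x^{2} + 2 \right)}}{2}.

A first test for any F(x): its x-derivative must equal f(x) identically.
Check: d/dx[\frac{- 5 \sqrt{2} \sqrt{x^{4} + 6 x^{2} + 10} - 3 \log{\left(2 x^{2} + 2 \right)}}{2}] = \frac{- 5 \sqrt{2} x^{5} - 20 \sqrt{2} x^{3} - 3 x \sqrt{x^{4} + 6 x^{2} + 10} - 15 \sqrt{2} x}{x^{2} \sqrt{x^{4} + 6 x^{2} + 10} + \sqrt{x^{4} + 6 x^{2} + 10}}, which equals f(x).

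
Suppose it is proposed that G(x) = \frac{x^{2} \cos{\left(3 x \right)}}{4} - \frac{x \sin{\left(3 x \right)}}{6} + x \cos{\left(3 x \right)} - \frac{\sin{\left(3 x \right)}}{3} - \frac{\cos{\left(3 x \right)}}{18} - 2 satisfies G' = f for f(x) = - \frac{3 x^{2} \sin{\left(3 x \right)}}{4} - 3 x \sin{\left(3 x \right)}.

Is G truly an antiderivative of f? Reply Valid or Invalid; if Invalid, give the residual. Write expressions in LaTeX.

Valid: G'(x) = f(x).

d/dx[G] = - \frac{3 x^{2} \sin{\left(3 x \right)}}{4} - 3 x \sin{\left(3 x \right)}
This equals f(x) exactly, so the claim holds.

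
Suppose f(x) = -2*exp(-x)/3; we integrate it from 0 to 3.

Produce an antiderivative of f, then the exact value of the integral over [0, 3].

An antiderivative F(x) passes only if d/dx[F] lands on f(x) exactly.
F(x) = 2*exp(-x)/3 is an antiderivative of f.
Check: d/dx[2*exp(-x)/3] = -2*exp(-x)/3 = f(x).
F(3) = 2*exp(-3)/3; F(0) = 2/3.
Integral = F(3) - F(0) = -2/3 + 2*exp(-3)/3.

Antiderivative: F(x) = 2*exp(-x)/3; value = -2/3 + 2*exp(-3)/3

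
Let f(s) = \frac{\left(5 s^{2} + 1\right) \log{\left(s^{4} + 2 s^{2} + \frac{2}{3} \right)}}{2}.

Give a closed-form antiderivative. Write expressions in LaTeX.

An antiderivative is F(s) = \frac{5 s^{3} \log{\left(s^{4} + 2 s^{2} + \frac{2}{3} \right)}}{6} - \frac{10 s^{3}}{9} + \frac{s \log{\left(s^{4} + 2 s^{2} + \frac{2}{3} \right)}}{2} + \frac{4 s}{3} + 2 \sqrt{\frac{19}{36} - \frac{97 \sqrt{3}}{324}} \operatorname{atan}{\left(\frac{39 s}{6 \sqrt{171 - 97 \sqrt{3}} + 5 \sqrt{3} \sqrt{171 - 97 \sqrt{3}}} \right)} - 2 \sqrt{\frac{97 \sqrt{3}}{324} + \frac{19}{36}} \operatorname{atan}{\left(\frac{39 s}{- 6 \sqrt{97 \sqrt{3} + 171} + 5 \sqrt{3} \sqrt{97 \sqrt{3} + 171}} \right)}.

Since d/ds undoes antidifferentiation here, F'(s) = f(s) is required of F(s).
Check: d/ds[\frac{5 s^{3} \log{\left(s^{4} + 2 s^{2} + \frac{2}{3} \right)}}{6} - \frac{10 s^{3}}{9} + \frac{s \log{\left(s^{4} + 2 s^{2} + \frac{2}{3} \right)}}{2} + \frac{4 s}{3} + 2 \sqrt{\frac{19}{36} - \frac{97 \sqrt{3}}{324}} \operatorname{atan}{\left(\frac{39 s}{6 \sqrt{171 - 97 \sqrt{3}} + 5 \sqrt{3} \sqrt{171 - 97 \sqrt{3}}} \right)} - 2 \sqrt{\frac{97 \sqrt{3}}{324} + \frac{19}{36}} \operatorname{atan}{\left(\frac{39 s}{- 6 \sqrt{97 \sqrt{3} + 171} + 5 \sqrt{3} \sqrt{97 \sqrt{3} + 171}} \right)}] = \frac{5 s^{2} \log{\left(s^{4} + 2 s^{2} + \frac{2}{3} \right)}}{2} + \frac{\log{\left(s^{4} + 2 s^{2} + \frac{2}{3} \right)}}{2}, which equals f(s).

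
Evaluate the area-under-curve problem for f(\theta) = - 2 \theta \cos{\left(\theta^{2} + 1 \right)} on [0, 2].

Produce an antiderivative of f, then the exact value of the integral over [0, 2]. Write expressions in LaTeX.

f matches the chain-rule pattern g'(h)*h' with inner function h(\theta) = \theta^{2} + 1; substituting u = h(\theta) collapses the integral.
F(\theta) = - \sin{\left(\theta^{2} + 1 \right)} is an antiderivative of f.
Check: d/d\theta[- \sin{\left(\theta^{2} + 1 \right)}] = - 2 \theta \cos{\left(\theta^{2} + 1 \right)} = f(\theta).
F(2) = - \sin{\left(5 \right)}; F(0) = - \sin{\left(1 \right)}.
Integral = F(2) - F(0) = \sin{\left(1 \right)} - \sin{\left(5 \right)}.

Antiderivative: F(\theta) = - \sin{\left(\theta^{2} + 1 \right)}; value = \sin{\left(1 \right)} - \sin{\left(5 \right)}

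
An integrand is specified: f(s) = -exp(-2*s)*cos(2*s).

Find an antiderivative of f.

An antiderivative is F(s) = (-sin(2*s) + cos(2*s))*exp(-2*s)/4.

A first test for any F(s): its s-derivative must equal f(s) identically.
Check: d/ds[(-sin(2*s) + cos(2*s))*exp(-2*s)/4] = -exp(-2*s)*cos(2*s) = f(s).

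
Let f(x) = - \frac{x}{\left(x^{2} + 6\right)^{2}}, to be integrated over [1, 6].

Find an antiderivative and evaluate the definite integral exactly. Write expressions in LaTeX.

Antiderivative: F(x) = \frac{1}{2 x^{2} + 12}; value = - \frac{5}{84}

f matches the chain-rule pattern g'(h)*h' with inner function h(x) = 2 x^{2} + 12; substituting u = h(x) collapses the integral.
F(x) = \frac{1}{2 x^{2} + 12} is an antiderivative of f.
Check: d/dx[\frac{1}{2 x^{2} + 12}] = - \frac{x}{x^{4} + 12 x^{2} + 36}, which equals f(x).
F(6) = \frac{1}{84}; F(1) = \frac{1}{14}.
Integral = F(6) - F(1) = - \frac{5}{84}.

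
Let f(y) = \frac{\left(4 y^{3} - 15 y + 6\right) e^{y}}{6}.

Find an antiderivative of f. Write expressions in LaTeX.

f has the shape u'v + uv' for u = \frac{2 y^{3}}{3} - 2 y^{2} + \frac{3 y}{2} - \frac{1}{2} and v = e^{y} — it is the derivative of the product u*v.
Check: d/dy[\frac{\left(4 y^{3} - 12 y^{2} + 9 y - 3\right) e^{y}}{6}] = \frac{2 y^{3} e^{y}}{3} - \frac{5 y e^{y}}{2} + e^{y}, which equals f(y).

An antiderivative is F(y) = \frac{\left(4 y^{3} - 12 y^{2} + 9 y - 3\right) e^{y}}{6}.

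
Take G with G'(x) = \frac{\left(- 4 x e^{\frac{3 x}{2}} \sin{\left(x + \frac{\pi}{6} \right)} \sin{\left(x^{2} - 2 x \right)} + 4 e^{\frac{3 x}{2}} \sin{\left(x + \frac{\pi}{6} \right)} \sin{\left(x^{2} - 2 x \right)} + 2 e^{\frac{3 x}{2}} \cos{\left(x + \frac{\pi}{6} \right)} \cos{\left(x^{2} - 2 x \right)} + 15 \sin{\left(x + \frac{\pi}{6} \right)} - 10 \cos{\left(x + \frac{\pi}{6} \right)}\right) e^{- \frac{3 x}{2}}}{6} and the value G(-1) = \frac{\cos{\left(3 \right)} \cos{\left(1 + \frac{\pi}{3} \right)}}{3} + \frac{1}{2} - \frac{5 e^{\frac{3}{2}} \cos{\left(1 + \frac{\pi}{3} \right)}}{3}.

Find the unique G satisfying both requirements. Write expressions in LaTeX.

G(x) = \frac{\left(2 e^{\frac{3 x}{2}} \sin{\left(x + \frac{\pi}{6} \right)} \cos{\left(x^{2} - 2 x \right)} + 3 e^{\frac{3 x}{2}} - 10 \sin{\left(x + \frac{\pi}{6} \right)}\right) e^{- \frac{3 x}{2}}}{6}

Recognize the product-rule pattern: G'(x) = u'v + uv' with u = \frac{\cos{\left(x^{2} - 2 x \right)}}{3} - \frac{5 e^{- \frac{3 x}{2}}}{3}, v = \sin{\left(x + \frac{\pi}{6} \right)}, so integration by parts undoes it.
A general antiderivative is - \left(- \frac{\cos{\left(x^{2} - 2 x \right)}}{3} + \frac{5 e^{- \frac{3 x}{2}}}{3}\right) \sin{\left(x + \frac{\pi}{6} \right)} + C.
The condition gives C = \frac{\cos{\left(3 \right)} \cos{\left(1 + \frac{\pi}{3} \right)}}{3} + \frac{1}{2} - \frac{5 e^{\frac{3}{2}} \cos{\left(1 + \frac{\pi}{3} \right)}}{3} - (\frac{\cos{\left(3 \right)} \cos{\left(1 + \frac{\pi}{3} \right)}}{3} - \frac{5 e^{\frac{3}{2}} \cos{\left(1 + \frac{\pi}{3} \right)}}{3}) = \frac{1}{2}.
So G(x) = \frac{\left(2 e^{\frac{3 x}{2}} \sin{\left(x + \frac{\pi}{6} \right)} \cos{\left(x^{2} - 2 x \right)} + 3 e^{\frac{3 x}{2}} - 10 \sin{\left(x + \frac{\pi}{6} \right)}\right) e^{- \frac{3 x}{2}}}{6}.
Check: d/dx[\frac{\left(2 e^{\frac{3 x}{2}} \sin{\left(x + \frac{\pi}{6} \right)} \cos{\left(x^{2} - 2 x \right)} + 3 e^{\frac{3 x}{2}} - 10 \sin{\left(x + \frac{\pi}{6} \right)}\right) e^{- \frac{3 x}{2}}}{6}] = \frac{\left(- 4 x e^{\frac{3 x}{2}} \sin{\left(x + \frac{\pi}{6} \right)} \sin{\left(x^{2} - 2 x \right)} + 4 e^{\frac{3 x}{2}} \sin{\left(x + \frac{\pi}{6} \right)} \sin{\left(x^{2} - 2 x \right)} + 2 e^{\frac{3 x}{2}} \cos{\left(x + \frac{\pi}{6} \right)} \cos{\left(x^{2} - 2 x \right)} + 15 \sin{\left(x + \frac{\pi}{6} \right)} - 10 \cos{\left(x + \frac{\pi}{6} \right)}\right) e^{- \frac{3 x}{2}}}{6} = G'(x).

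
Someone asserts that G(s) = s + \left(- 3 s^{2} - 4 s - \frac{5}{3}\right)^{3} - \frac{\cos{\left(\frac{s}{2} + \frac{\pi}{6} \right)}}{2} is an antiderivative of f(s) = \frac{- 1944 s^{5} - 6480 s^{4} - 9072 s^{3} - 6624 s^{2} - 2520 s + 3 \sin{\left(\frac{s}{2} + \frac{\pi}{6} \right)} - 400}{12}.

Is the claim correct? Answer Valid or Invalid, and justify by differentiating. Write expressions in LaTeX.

d/ds[G] = - 162 s^{5} - 540 s^{4} - 756 s^{3} - 552 s^{2} - 210 s + \frac{\sin{\left(\frac{s}{2} + \frac{\pi}{6} \right)}}{4} - \frac{97}{3}
d/ds[G] - f(s) = 1 != 0.

Invalid: d/ds[G] - f = 1, which is not 0.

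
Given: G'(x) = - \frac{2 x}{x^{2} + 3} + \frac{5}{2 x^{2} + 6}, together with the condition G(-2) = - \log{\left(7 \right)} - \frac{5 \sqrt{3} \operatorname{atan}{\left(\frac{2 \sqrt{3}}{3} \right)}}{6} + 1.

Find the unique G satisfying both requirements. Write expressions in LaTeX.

G(x) = - \log{\left(x^{2} + 3 \right)} + \frac{5 \sqrt{3} \operatorname{atan}{\left(\frac{\sqrt{3} x}{3} \right)}}{6} + 1

The integrand splits into summands that can be handled one at a time.
A general antiderivative is - \log{\left(x^{2} + 3 \right)} + \frac{5 \sqrt{3} \operatorname{atan}{\left(\frac{\sqrt{3} x}{3} \right)}}{6} + C.
The condition gives C = - \log{\left(7 \right)} - \frac{5 \sqrt{3} \operatorname{atan}{\left(\frac{2 \sqrt{3}}{3} \right)}}{6} + 1 - (- \log{\left(7 \right)} - \frac{5 \sqrt{3} \operatorname{atan}{\left(\frac{2 \sqrt{3}}{3} \right)}}{6}) = 1.
So G(x) = - \log{\left(x^{2} + 3 \right)} + \frac{5 \sqrt{3} \operatorname{atan}{\left(\frac{\sqrt{3} x}{3} \right)}}{6} + 1.
Check: d/dx[- \log{\left(x^{2} + 3 \right)} + \frac{5 \sqrt{3} \operatorname{atan}{\left(\frac{\sqrt{3} x}{3} \right)}}{6} + 1] = \frac{5 - 4 x}{2 x^{2} + 6}, which equals G'(x).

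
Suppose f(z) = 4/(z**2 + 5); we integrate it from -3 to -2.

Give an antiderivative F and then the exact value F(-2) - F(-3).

Antiderivative: F(z) = 4*sqrt(5)*atan(sqrt(5)*z/5)/5; value = -4*sqrt(5)*atan(2*sqrt(5)/5)/5 + 4*sqrt(5)*atan(3*sqrt(5)/5)/5

Differentiate the proposed F(z) back; it has to land on f(z) exactly.
F(z) = 4*sqrt(5)*atan(sqrt(5)*z/5)/5 is an antiderivative of f.
Check: d/dz[4*sqrt(5)*atan(sqrt(5)*z/5)/5] = 4/(z**2 + 5) = f(z).
F(-2) = -4*sqrt(5)*atan(2*sqrt(5)/5)/5; F(-3) = -4*sqrt(5)*atan(3*sqrt(5)/5)/5.
Integral = F(-2) - F(-3) = -4*sqrt(5)*atan(2*sqrt(5)/5)/5 + 4*sqrt(5)*atan(3*sqrt(5)/5)/5.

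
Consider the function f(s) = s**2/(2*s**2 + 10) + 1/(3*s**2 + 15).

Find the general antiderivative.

F(s) = s/2 - 13*sqrt(5)*atan(sqrt(5)*s/5)/30 + C

The integrand splits into summands that can be handled one at a time.
Check: d/ds[s/2 - 13*sqrt(5)*atan(sqrt(5)*s/5)/30] = (3*s**2 + 2)/(6*s**2 + 30), which equals f(s).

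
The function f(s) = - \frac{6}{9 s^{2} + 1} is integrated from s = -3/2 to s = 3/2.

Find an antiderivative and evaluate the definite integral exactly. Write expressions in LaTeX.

A first test for any F(s): its s-derivative must equal f(s) identically.
F(s) = - 2 \operatorname{atan}{\left(3 s \right)} is an antiderivative of f.
Check: d/ds[- 2 \operatorname{atan}{\left(3 s \right)}] = - \frac{6}{9 s^{2} + 1} = f(s).
F(3/2) = - 2 \operatorname{atan}{\left(\frac{9}{2} \right)}; F(-3/2) = 2 \operatorname{atan}{\left(\frac{9}{2} \right)}.
Integral = F(3/2) - F(-3/2) = - 4 \operatorname{atan}{\left(\frac{9}{2} \right)}.

Antiderivative: F(s) = - 2 \operatorname{atan}{\left(3 s \right)}; value = - 4 \operatorname{atan}{\left(\frac{9}{2} \right)}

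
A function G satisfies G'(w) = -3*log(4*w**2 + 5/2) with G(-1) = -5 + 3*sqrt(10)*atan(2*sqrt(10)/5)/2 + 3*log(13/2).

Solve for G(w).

Differentiate the proposed G(w) back; it has to land on the given G'(w).
A general antiderivative is -3*w*log(4*w**2 + 5/2) + 6*w - 3*sqrt(10)*atan(2*sqrt(10)*w/5)/2 + C.
The condition gives C = -5 + 3*sqrt(10)*atan(2*sqrt(10)/5)/2 + 3*log(13/2) - (-6 + 3*sqrt(10)*atan(2*sqrt(10)/5)/2 + 3*log(13/2)) = 1.
So G(w) = -3*w*log(4*w**2 + 5/2) + 6*w - 3*sqrt(10)*atan(2*sqrt(10)*w/5)/2 + 1.
Check: d/dw[-3*w*log(4*w**2 + 5/2) + 6*w - 3*sqrt(10)*atan(2*sqrt(10)*w/5)/2 + 1] = -3*log(4*w**2 + 5/2) = G'(w).

G(w) = -3*w*log(4*w**2 + 5/2) + 6*w - 3*sqrt(10)*atan(2*sqrt(10)*w/5)/2 + 1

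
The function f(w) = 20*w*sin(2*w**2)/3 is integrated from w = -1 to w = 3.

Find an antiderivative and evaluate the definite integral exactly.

The substitution u = 2*w**2 works: f is exactly (dF/du)*(du/dw) for that inner function.
F(w) = -5*cos(2*w**2)/3 is an antiderivative of f.
Check: d/dw[-5*cos(2*w**2)/3] = 20*w*sin(2*w**2)/3 = f(w).
F(3) = -5*cos(18)/3; F(-1) = -5*cos(2)/3.
Integral = F(3) - F(-1) = -5*cos(18)/3 + 5*cos(2)/3.

Antiderivative: F(w) = -5*cos(2*w**2)/3; value = -5*cos(18)/3 + 5*cos(2)/3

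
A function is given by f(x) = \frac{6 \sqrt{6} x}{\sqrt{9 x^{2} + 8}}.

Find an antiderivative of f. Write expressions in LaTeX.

An antiderivative is F(x) = \frac{2 \sqrt{6} \sqrt{9 x^{2} + 8}}{3}.

f matches the chain-rule pattern g'(h)*h' with inner function h(x) = \frac{3 x^{2}}{2} + \frac{4}{3}; substituting u = h(x) collapses the integral.
Check: d/dx[\frac{2 \sqrt{6} \sqrt{9 x^{2} + 8}}{3}] = \frac{6 \sqrt{6} x}{\sqrt{9 x^{2} + 8}} = f(x).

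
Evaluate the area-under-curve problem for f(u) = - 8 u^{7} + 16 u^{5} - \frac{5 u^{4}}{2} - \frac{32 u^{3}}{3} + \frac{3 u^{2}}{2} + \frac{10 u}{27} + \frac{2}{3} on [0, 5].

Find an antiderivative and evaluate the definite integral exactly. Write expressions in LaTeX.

Antiderivative: F(u) = \frac{- 81 u^{5} + 81 u^{3} - 162 u^{2} + 108 u - 2 \left(2 - 3 u^{2}\right)^{4}}{162}; value = - \frac{9507160}{27}

The integrand splits into summands that can be handled one at a time.
F(u) = \frac{- 81 u^{5} + 81 u^{3} - 162 u^{2} + 108 u - 2 \left(2 - 3 u^{2}\right)^{4}}{162} is an antiderivative of f.
Check: d/du[\frac{- 81 u^{5} + 81 u^{3} - 162 u^{2} + 108 u - 2 \left(2 - 3 u^{2}\right)^{4}}{162}] = - 8 u^{7} + 16 u^{5} - \frac{5 u^{4}}{2} - \frac{32 u^{3}}{3} + \frac{3 u^{2}}{2} + \frac{10 u}{27} + \frac{2}{3} = f(u).
F(5) = - \frac{28521496}{81}; F(0) = - \frac{16}{81}.
Integral = F(5) - F(0) = - \frac{9507160}{27}.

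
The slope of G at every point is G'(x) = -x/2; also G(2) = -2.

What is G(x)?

Check a candidate G(x) by differentiating: d/dx[G] must match the given G'(x).
A general antiderivative is -x**2/4 - 2 + C.
The condition gives C = -2 - (-3) = 1.
So G(x) = -x**2/4 - 1.
Check: d/dx[-x**2/4 - 1] = -x/2 = G'(x).

G(x) = -x**2/4 - 1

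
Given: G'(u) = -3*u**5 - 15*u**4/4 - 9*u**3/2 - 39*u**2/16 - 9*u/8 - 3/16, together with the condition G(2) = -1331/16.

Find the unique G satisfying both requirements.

The substitution w = u**2 + u/2 + 1/2 works: G'(u) is exactly (dG/dw)*(dw/du) for that inner function.
A general antiderivative is -(u**2 + u/2 + 1/2)**3/2 + C.
The condition gives C = -1331/16 - (-1331/16) = 0.
So G(u) = -(2*u**2 + u + 1)**3/16.
Check: d/du[-(2*u**2 + u + 1)**3/16] = -3*u**5 - 15*u**4/4 - 9*u**3/2 - 39*u**2/16 - 9*u/8 - 3/16 = G'(u).

G(u) = -(2*u**2 + u + 1)**3/16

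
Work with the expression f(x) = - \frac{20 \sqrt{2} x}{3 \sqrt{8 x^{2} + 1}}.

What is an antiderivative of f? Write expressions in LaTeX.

An antiderivative is F(x) = - \frac{5 \sqrt{2} \sqrt{8 x^{2} + 1}}{6}.

f matches the chain-rule pattern g'(h)*h' with inner function h(x) = 4 x^{2} + \frac{1}{2}; substituting u = h(x) collapses the integral.
Check: d/dx[- \frac{5 \sqrt{2} \sqrt{8 x^{2} + 1}}{6}] = - \frac{20 \sqrt{2} x}{3 \sqrt{8 x^{2} + 1}} = f(x).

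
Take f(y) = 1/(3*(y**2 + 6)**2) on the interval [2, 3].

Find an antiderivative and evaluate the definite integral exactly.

Antiderivative: F(y) = (sqrt(6)*y**2*atan(sqrt(6)*y/6) + 6*y + 6*sqrt(6)*atan(sqrt(6)*y/6))/(216*y**2 + 1296); value = -sqrt(6)*atan(sqrt(6)/3)/216 + sqrt(6)*atan(sqrt(6)/2)/216

Whatever form F(y) takes, F'(y) = f(y) is non-negotiable.
F(y) = (sqrt(6)*y**2*atan(sqrt(6)*y/6) + 6*y + 6*sqrt(6)*atan(sqrt(6)*y/6))/(216*y**2 + 1296) is an antiderivative of f.
Check: d/dy[(sqrt(6)*y**2*atan(sqrt(6)*y/6) + 6*y + 6*sqrt(6)*atan(sqrt(6)*y/6))/(216*y**2 + 1296)] = 1/(3*y**4 + 36*y**2 + 108), which equals f(y).
F(3) = 1/180 + sqrt(6)*atan(sqrt(6)/2)/216; F(2) = 1/180 + sqrt(6)*atan(sqrt(6)/3)/216.
Integral = F(3) - F(2) = -sqrt(6)*atan(sqrt(6)/3)/216 + sqrt(6)*atan(sqrt(6)/2)/216.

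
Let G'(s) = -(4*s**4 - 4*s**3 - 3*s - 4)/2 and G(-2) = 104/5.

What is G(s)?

G(s) = -(8*s**5 - 10*s**4 - 15*s**2 - 40*s - 20)/20

Any candidate G(s) must reproduce the stated G'(s) exactly.
A general antiderivative is -2*s**5/5 + s**4/2 + 3*s**2/4 + 2*s + C.
The condition gives C = 104/5 - (99/5) = 1.
So G(s) = -(8*s**5 - 10*s**4 - 15*s**2 - 40*s - 20)/20.
Check: d/ds[-(8*s**5 - 10*s**4 - 15*s**2 - 40*s - 20)/20] = -2*s**4 + 2*s**3 + 3*s/2 + 2, which equals G'(s).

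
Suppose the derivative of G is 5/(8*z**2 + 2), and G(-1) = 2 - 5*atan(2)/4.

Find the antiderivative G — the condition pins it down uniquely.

G(z) = 5*atan(2*z)/4 + 2

Differentiate the proposed G(z) back; it has to land on the given G'(z).
A general antiderivative is 5*atan(2*z)/4 + C.
The condition gives C = 2 - 5*atan(2)/4 - (-5*atan(2)/4) = 2.
So G(z) = 5*atan(2*z)/4 + 2.
Check: d/dz[5*atan(2*z)/4 + 2] = 5/(8*z**2 + 2) = G'(z).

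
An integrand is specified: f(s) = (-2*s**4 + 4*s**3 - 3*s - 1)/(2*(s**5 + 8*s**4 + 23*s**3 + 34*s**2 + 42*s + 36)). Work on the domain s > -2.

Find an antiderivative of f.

The denominator factors as 2*(s + 2)*(s + 3)**2*(s**2 + 2); partial fractions split f into directly integrable pieces: (149*s - 436)/(1452*(s**2 + 2)) + 923/(242*(s + 3)) + 131/(11*(s + 3)**2) - 59/(12*(s + 2)).
Check: d/ds[-59*log(s + 2)/12 + 923*log(s + 3)/242 + 149*log(s**2 + 2)/2904 - 109*sqrt(2)*atan(sqrt(2)*s/2)/726 - 131/(11*s + 33)] = (-2*s**4 + 4*s**3 - 3*s - 1)/(2*s**5 + 16*s**4 + 46*s**3 + 68*s**2 + 84*s + 72), which equals f(s).

An antiderivative is F(s) = -59*log(s + 2)/12 + 923*log(s + 3)/242 + 149*log(s**2 + 2)/2904 - 109*sqrt(2)*atan(sqrt(2)*s/2)/726 - 131/(11*s + 33).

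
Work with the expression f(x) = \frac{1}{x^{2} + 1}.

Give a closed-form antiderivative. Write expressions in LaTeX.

An antiderivative is F(x) = \operatorname{atan}{\left(x \right)}.

Since d/dx undoes antidifferentiation here, F'(x) = f(x) is required of F(x).
Check: d/dx[\operatorname{atan}{\left(x \right)}] = \frac{1}{x^{2} + 1} = f(x).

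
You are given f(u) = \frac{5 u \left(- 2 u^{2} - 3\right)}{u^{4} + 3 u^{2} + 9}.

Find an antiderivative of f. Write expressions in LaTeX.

f matches the chain-rule pattern g'(h)*h' with inner function h(u) = \frac{u^{4}}{3} + u^{2} + 3; substituting w = h(u) collapses the integral.
Check: d/du[- \frac{5 \log{\left(\frac{u^{4}}{3} + u^{2} + 3 \right)}}{2}] = \frac{- 10 u^{3} - 15 u}{u^{4} + 3 u^{2} + 9}, which equals f(u).

An antiderivative is F(u) = - \frac{5 \log{\left(\frac{u^{4}}{3} + u^{2} + 3 \right)}}{2}.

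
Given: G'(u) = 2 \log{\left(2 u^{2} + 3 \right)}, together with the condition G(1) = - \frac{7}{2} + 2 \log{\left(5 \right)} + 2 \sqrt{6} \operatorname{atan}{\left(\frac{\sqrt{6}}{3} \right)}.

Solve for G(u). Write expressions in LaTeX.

Since d/du undoes antidifferentiation here, G(u) must give back the stated G'(u).
A general antiderivative is 2 u \log{\left(2 u^{2} + 3 \right)} - 4 u + 2 \sqrt{6} \operatorname{atan}{\left(\frac{\sqrt{6} u}{3} \right)} + C.
The condition gives C = - \frac{7}{2} + 2 \log{\left(5 \right)} + 2 \sqrt{6} \operatorname{atan}{\left(\frac{\sqrt{6}}{3} \right)} - (-4 + 2 \log{\left(5 \right)} + 2 \sqrt{6} \operatorname{atan}{\left(\frac{\sqrt{6}}{3} \right)}) = \frac{1}{2}.
So G(u) = \frac{4 u \log{\left(2 u^{2} + 3 \right)} - 8 u + 4 \sqrt{6} \operatorname{atan}{\left(\frac{\sqrt{6} u}{3} \right)} + 1}{2}.
Check: d/du[\frac{4 u \log{\left(2 u^{2} + 3 \right)} - 8 u + 4 \sqrt{6} \operatorname{atan}{\left(\frac{\sqrt{6} u}{3} \right)} + 1}{2}] = 2 \log{\left(2 u^{2} + 3 \right)} = G'(u).

G(u) = \frac{4 u \log{\left(2 u^{2} + 3 \right)} - 8 u + 4 \sqrt{6} \operatorname{atan}{\left(\frac{\sqrt{6} u}{3} \right)} + 1}{2}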